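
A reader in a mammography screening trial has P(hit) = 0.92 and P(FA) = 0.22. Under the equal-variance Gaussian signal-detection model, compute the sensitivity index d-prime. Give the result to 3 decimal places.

Φ⁻¹(0.92) = 1.4051, Φ⁻¹(0.22) = -0.7722
d' = z(H) − z(FA) = 1.4051 − (-0.7722) = 2.1773

d-prime = 2.177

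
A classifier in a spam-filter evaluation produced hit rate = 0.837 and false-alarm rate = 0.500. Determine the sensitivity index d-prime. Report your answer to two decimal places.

Φ⁻¹(0.837) = 0.982, Φ⁻¹(0.500) = 0.000
d' = z(H) − z(FA) = 0.982 − 0.000 = 0.982

d-prime = 0.98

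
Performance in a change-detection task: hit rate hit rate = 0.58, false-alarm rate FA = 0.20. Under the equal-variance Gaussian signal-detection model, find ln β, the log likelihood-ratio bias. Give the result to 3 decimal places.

z(0.58) = 0.2019, z(0.20) = -0.8416
ln β = −½·[z(H)² − z(FA)²] = −0.5 × (0.0408 − 0.7083) = 0.33375

ln β = 0.334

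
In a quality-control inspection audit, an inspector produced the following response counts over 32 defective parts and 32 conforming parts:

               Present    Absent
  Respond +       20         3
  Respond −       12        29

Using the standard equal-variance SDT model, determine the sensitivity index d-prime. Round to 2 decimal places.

H = 20/32 = 0.6250
FA = 3/32 = 0.0938
Φ⁻¹(H) = Φ⁻¹(0.6250) = 0.319
Φ⁻¹(FA) = Φ⁻¹(0.0938) = -1.318
d' = z(H) − z(FA) = 0.319 − (-1.318) = 1.637

d-prime = 1.64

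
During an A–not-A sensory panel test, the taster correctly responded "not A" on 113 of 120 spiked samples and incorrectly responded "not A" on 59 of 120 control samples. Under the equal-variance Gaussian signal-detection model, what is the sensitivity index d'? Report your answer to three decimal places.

H = 113/120 = 0.9417
FA = 59/120 = 0.4917
Φ⁻¹(H) = Φ⁻¹(0.9417) = 1.5692
Φ⁻¹(FA) = Φ⁻¹(0.4917) = -0.0208
d' = z(H) − z(FA) = 1.5692 − (-0.0208) = 1.5900

d' = 1.590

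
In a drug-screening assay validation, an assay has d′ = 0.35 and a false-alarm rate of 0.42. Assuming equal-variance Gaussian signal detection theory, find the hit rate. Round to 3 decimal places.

z(false-alarm rate) = z(0.42) = -0.2019
z(H) = z(FA) + d' = -0.2019 + 0.35 = 0.1481
hit rate = Φ(0.1481) = 0.5589

hit rate = 0.559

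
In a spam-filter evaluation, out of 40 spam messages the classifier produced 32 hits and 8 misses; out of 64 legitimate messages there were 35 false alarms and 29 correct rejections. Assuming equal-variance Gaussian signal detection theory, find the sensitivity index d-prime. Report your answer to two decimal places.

H = 32/40 = 0.8000
FA = 35/64 = 0.5469
z(H) = z(0.8000) = 0.842
z(FA) = z(0.5469) = 0.118
d' = z(H) − z(FA) = 0.842 − 0.118 = 0.724

d-prime = 0.72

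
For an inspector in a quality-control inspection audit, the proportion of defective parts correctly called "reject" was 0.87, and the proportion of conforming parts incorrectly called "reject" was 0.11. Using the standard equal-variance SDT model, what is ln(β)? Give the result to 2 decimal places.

z(H) = z(0.87) = 1.126
z(FA) = z(0.11) = -1.227
ln β = −½·[z(H)² − z(FA)²] = −0.5 × (1.268 − 1.506) = 0.119

ln β = 0.12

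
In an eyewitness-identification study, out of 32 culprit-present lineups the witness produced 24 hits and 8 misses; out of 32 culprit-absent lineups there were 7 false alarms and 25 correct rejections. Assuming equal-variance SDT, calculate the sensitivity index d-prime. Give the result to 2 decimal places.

H = 24/32 = 0.7500
FA = 7/32 = 0.2188
Φ⁻¹(H) = Φ⁻¹(0.7500) = 0.674
Φ⁻¹(FA) = Φ⁻¹(0.2188) = -0.776
d' = z(H) − z(FA) = 0.674 − (-0.776) = 1.450

d-prime = 1.45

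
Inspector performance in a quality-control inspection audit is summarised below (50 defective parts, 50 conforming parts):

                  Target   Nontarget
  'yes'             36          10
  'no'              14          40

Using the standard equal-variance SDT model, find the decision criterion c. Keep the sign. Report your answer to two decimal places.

H = 36/50 = 0.7200
FA = 10/50 = 0.2000
z(0.7200) = 0.583, z(0.2000) = -0.842
c = −½·[z(H) + z(FA)] = −0.5 × (0.583 + (-0.842)) = 0.1295

c = 0.13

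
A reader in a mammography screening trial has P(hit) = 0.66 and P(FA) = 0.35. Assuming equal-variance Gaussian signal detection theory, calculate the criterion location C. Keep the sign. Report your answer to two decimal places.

z(0.66) = 0.412, z(0.35) = -0.385
c = −½·[z(H) + z(FA)] = −0.5 × (0.412 + (-0.385)) = -0.0135
c < 0: the reader has a liberal response bias.

C = -0.01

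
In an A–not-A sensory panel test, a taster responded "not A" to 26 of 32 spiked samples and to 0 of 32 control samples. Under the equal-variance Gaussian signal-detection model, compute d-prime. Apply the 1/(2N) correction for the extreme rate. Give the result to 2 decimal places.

The false-alarm rate is 0/32 = 0, so apply the 1/(2N) correction: FA → 1/(2·32) = 0.01562.
z(H) = z(0.81250) = 0.887
z(FA) = z(0.01562) = -2.154
d' = 0.887 − (-2.154) = 3.041

d-prime = 3.04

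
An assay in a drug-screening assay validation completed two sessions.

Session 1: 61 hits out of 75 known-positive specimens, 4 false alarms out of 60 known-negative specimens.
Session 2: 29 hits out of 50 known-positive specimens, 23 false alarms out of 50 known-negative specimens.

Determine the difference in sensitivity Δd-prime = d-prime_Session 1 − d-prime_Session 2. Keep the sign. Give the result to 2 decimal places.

Session 1: z(0.8133) = 0.890, z(0.0667) = -1.501, d' = 2.391
Session 2: z(0.5800) = 0.202, z(0.4600) = -0.100, d' = 0.302
Δd' = d'_Session 1 − d'_Session 2 = 2.391 − 0.302 = 2.089
Session 1 has the higher sensitivity.

Δd-prime = 2.09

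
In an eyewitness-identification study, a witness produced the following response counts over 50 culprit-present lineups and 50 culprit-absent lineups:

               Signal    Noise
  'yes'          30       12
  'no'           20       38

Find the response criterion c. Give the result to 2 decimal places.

c = 0.23

H = 30/50 = 0.6000
FA = 12/50 = 0.2400
Φ⁻¹(0.6000) = 0.253, Φ⁻¹(0.2400) = -0.706
c = −½·[z(H) + z(FA)] = −0.5 × (0.253 + (-0.706)) = 0.2265
c > 0: the witness has a conservative response bias.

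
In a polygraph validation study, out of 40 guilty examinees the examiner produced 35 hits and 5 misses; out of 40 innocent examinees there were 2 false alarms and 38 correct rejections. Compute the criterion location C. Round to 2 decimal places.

H = 35/40 = 0.8750
FA = 2/40 = 0.0500
z(H) = z(0.8750) = 1.1503
z(FA) = z(0.0500) = -1.6449
c = −½·[z(H) + z(FA)] = −0.5 × (1.1503 + (-1.6449)) = 0.2473

C = 0.25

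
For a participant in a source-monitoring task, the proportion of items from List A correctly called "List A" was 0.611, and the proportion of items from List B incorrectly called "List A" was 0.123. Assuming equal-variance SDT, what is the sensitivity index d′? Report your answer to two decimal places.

Φ⁻¹(H) = 0.282
Φ⁻¹(FA) = -1.160
d' = z(H) − z(FA) = 0.282 − (-1.160) = 1.442

d′ = 1.44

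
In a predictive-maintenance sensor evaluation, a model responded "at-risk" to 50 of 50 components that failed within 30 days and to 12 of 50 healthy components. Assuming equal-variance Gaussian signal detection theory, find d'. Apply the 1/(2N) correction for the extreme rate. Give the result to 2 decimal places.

The hit rate is 50/50 = 1, so apply the 1/(2N) correction: H → 1 − 1/(2·50) = 0.99000.
z(H) = z(0.99000) = 2.326
z(FA) = z(0.24000) = -0.706
d' = 2.326 − (-0.706) = 3.032

d' = 3.03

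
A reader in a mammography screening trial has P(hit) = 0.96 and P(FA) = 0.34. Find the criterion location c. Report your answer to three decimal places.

c = -0.669

z(H) = z(0.96) = 1.7507
z(FA) = z(0.34) = -0.4125
c = −½·[z(H) + z(FA)] = −0.5 × (1.7507 + (-0.4125)) = -0.6691
c < 0: the reader has a liberal response bias.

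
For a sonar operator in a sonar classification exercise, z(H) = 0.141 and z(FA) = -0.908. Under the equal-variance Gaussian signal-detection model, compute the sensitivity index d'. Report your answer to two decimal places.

d' = z(H) − z(FA) = 0.141 − (-0.908) = 1.049

d' = 1.05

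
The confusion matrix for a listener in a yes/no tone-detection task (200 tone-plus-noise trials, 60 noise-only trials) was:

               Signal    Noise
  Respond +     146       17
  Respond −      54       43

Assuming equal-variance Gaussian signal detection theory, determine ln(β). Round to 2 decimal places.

H = 146/200 = 0.7300
FA = 17/60 = 0.2833
Φ⁻¹(0.7300) = 0.613, Φ⁻¹(0.2833) = -0.573
ln β = −½·[z(H)² − z(FA)²] = −0.5 × (0.376 − 0.328) = -0.024

ln β = -0.02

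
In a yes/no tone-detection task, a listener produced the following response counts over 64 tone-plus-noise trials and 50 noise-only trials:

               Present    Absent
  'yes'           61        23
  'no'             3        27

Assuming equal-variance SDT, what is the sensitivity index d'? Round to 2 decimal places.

d' = 1.78

H = 61/64 = 0.9531
FA = 23/50 = 0.4600
z(H) = 1.6757
z(FA) = -0.1004
d' = z(H) − z(FA) = 1.6757 − (-0.1004) = 1.7761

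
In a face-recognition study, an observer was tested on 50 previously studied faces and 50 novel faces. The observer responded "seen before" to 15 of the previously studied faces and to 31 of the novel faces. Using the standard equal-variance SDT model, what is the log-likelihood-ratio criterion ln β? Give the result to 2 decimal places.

H = 15/50 = 0.3000
FA = 31/50 = 0.6200
Φ⁻¹(H) = Φ⁻¹(0.3000) = -0.524
Φ⁻¹(FA) = Φ⁻¹(0.6200) = 0.305
ln β = −½·[z(H)² − z(FA)²] = −0.5 × (0.275 − 0.093) = -0.091

ln β = -0.09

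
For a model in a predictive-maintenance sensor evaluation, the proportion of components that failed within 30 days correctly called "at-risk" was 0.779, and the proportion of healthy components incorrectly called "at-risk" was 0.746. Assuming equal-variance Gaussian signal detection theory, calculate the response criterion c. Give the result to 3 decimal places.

z(H) = 0.7688
z(FA) = 0.6620
c = −½·[z(H) + z(FA)] = −0.5 × (0.7688 + 0.6620) = -0.7154
c < 0: the model has a liberal response bias.

c = -0.715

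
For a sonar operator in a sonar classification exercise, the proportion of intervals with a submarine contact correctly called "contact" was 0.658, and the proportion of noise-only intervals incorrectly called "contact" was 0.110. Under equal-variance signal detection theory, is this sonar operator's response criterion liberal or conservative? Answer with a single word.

conservative

z(H) = 0.407, z(FA) = -1.227
c = −½·(z(H) + z(FA)) = 0.410
c > 0 → conservative criterion (biased toward responding “no”).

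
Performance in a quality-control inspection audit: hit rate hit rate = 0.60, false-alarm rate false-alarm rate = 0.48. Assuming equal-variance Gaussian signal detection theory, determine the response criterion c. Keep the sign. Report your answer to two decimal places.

c = -0.10

z(H) = z(0.60) = 0.2533
z(FA) = z(0.48) = -0.0502
c = −½·[z(H) + z(FA)] = −0.5 × (0.2533 + (-0.0502)) = -0.10155
c < 0: the inspector has a liberal response bias.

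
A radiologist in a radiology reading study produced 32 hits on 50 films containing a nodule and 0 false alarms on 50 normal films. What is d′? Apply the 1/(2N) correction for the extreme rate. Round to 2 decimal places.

d′ = 2.68

The false-alarm rate is 0/50 = 0, so apply the 1/(2N) correction: FA → 1/(2·50) = 0.01000.
z(H) = z(0.64000) = 0.358
z(FA) = z(0.01000) = -2.326
d' = 0.358 − (-2.326) = 2.684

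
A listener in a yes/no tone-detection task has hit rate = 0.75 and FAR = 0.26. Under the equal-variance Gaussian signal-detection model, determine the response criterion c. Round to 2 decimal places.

z(0.75) = 0.6745, z(0.26) = -0.6433
c = −½·[z(H) + z(FA)] = −0.5 × (0.6745 + (-0.6433)) = -0.0156
c < 0: the listener has a liberal response bias.

c = -0.02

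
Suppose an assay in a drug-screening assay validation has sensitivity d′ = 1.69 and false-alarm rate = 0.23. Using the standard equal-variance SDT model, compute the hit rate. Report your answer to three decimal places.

z(false-alarm rate) = z(0.23) = -0.7388
z(H) = z(FA) + d' = -0.7388 + 1.69 = 0.9512
hit rate = Φ(0.9512) = 0.8292

hit rate = 0.829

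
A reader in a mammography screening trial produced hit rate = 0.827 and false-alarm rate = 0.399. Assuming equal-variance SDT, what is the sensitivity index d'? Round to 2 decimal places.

z(H) = 0.9424
z(FA) = -0.2559
d' = z(H) − z(FA) = 0.9424 − (-0.2559) = 1.1983

d' = 1.20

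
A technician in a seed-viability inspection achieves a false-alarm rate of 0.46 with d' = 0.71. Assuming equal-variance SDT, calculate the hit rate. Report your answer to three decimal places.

hit rate = 0.729

z(false-alarm rate) = z(0.46) = -0.1004
z(H) = z(FA) + d' = -0.1004 + 0.71 = 0.6096
hit rate = Φ(0.6096) = 0.7289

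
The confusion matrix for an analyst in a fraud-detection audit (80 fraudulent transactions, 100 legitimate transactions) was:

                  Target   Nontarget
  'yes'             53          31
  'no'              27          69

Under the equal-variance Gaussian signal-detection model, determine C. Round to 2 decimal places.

C = 0.04

H = 53/80 = 0.6625
FA = 31/100 = 0.3100
z(H) = z(0.6625) = 0.4193
z(FA) = z(0.3100) = -0.4959
c = −½·[z(H) + z(FA)] = −0.5 × (0.4193 + (-0.4959)) = 0.0383
c > 0: the analyst has a conservative response bias.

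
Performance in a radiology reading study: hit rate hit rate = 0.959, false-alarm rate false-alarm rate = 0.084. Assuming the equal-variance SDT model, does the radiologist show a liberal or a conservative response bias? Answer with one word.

z(H) = 1.739, z(FA) = -1.379
c = −½·(z(H) + z(FA)) = -0.180
c < 0 → liberal criterion (biased toward responding “yes”).

liberal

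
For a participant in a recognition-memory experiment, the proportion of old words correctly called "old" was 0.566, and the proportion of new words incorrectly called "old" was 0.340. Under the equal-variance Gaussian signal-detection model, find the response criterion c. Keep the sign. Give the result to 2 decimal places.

Φ⁻¹(H) = 0.166
Φ⁻¹(FA) = -0.412
c = −½·[z(H) + z(FA)] = −0.5 × (0.166 + (-0.412)) = 0.123

c = 0.12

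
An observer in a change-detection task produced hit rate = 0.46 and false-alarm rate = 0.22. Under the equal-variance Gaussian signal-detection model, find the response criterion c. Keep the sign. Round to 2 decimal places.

c = 0.44

Φ⁻¹(H) = Φ⁻¹(0.46) = -0.100
Φ⁻¹(FA) = Φ⁻¹(0.22) = -0.772
c = −½·[z(H) + z(FA)] = −0.5 × (-0.100 + (-0.772)) = 0.436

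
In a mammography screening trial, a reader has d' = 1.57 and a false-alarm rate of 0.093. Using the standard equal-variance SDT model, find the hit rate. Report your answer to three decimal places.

z(false-alarm rate) = z(0.093) = -1.3225
z(H) = z(FA) + d' = -1.3225 + 1.57 = 0.2475
hit rate = Φ(0.2475) = 0.5977

hit rate = 0.598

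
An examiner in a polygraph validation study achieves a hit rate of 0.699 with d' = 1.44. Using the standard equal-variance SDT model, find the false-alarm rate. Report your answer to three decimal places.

false-alarm rate = 0.179

z(hit rate) = z(0.699) = 0.5215
z(FA) = z(H) − d' = 0.5215 − 1.44 = -0.9185
false-alarm rate = Φ(-0.9185) = 0.1792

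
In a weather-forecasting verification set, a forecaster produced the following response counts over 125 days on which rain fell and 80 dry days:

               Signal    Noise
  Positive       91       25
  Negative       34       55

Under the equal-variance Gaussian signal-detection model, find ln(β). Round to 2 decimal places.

ln β = -0.06

H = 91/125 = 0.7280
FA = 25/80 = 0.3125
Φ⁻¹(H) = Φ⁻¹(0.7280) = 0.607
Φ⁻¹(FA) = Φ⁻¹(0.3125) = -0.489
ln β = −½·[z(H)² − z(FA)²] = −0.5 × (0.368 − 0.239) = -0.0645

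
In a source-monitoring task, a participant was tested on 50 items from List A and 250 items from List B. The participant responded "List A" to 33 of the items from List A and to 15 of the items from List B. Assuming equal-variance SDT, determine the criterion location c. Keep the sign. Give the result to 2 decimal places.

c = 0.57

H = 33/50 = 0.6600
FA = 15/250 = 0.0600
z(H) = z(0.6600) = 0.4125
z(FA) = z(0.0600) = -1.5548
c = −½·[z(H) + z(FA)] = −0.5 × (0.4125 + (-1.5548)) = 0.57115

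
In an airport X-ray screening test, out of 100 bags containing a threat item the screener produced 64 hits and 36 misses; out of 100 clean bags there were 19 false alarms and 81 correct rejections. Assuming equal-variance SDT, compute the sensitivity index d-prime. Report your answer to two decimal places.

H = 64/100 = 0.6400
FA = 19/100 = 0.1900
Φ⁻¹(H) = 0.358
Φ⁻¹(FA) = -0.878
d' = z(H) − z(FA) = 0.358 − (-0.878) = 1.236

d-prime = 1.24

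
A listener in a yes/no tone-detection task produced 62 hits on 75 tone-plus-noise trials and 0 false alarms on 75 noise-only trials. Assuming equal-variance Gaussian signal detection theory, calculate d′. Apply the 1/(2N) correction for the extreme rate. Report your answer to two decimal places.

d′ = 3.42

The false-alarm rate is 0/75 = 0, so apply the 1/(2N) correction: FA → 1/(2·75) = 0.00667.
z(H) = z(0.82667) = 0.941
z(FA) = z(0.00667) = -2.475
d' = 0.941 − (-2.475) = 3.416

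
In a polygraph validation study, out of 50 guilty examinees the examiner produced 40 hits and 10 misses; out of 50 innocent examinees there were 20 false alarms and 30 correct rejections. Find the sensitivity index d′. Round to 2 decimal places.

d′ = 1.09

H = 40/50 = 0.8000
FA = 20/50 = 0.4000
z(H) = z(0.8000) = 0.8416
z(FA) = z(0.4000) = -0.2533
d' = z(H) − z(FA) = 0.8416 − (-0.2533) = 1.0949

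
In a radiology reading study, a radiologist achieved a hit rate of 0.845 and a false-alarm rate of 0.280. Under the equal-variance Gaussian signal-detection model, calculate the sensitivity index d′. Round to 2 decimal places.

Φ⁻¹(H) = Φ⁻¹(0.845) = 1.015
Φ⁻¹(FA) = Φ⁻¹(0.280) = -0.583
d' = z(H) − z(FA) = 1.015 − (-0.583) = 1.598

d′ = 1.60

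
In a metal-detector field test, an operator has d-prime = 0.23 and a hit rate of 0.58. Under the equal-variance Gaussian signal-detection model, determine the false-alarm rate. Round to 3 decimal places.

false-alarm rate = 0.489

z(hit rate) = z(0.58) = 0.2019
z(FA) = z(H) − d' = 0.2019 − 0.23 = -0.0281
false-alarm rate = Φ(-0.0281) = 0.4888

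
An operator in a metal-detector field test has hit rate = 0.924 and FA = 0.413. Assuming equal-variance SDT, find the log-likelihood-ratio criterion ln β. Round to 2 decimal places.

z(H) = 1.433
z(FA) = -0.220
ln β = −½·[z(H)² − z(FA)²] = −0.5 × (2.053 − 0.048) = -1.0025

ln β = -1.00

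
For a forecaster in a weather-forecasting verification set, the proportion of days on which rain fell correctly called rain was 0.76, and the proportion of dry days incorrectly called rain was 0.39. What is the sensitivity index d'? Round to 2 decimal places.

d' = 0.99

z(0.76) = 0.7063, z(0.39) = -0.2793
d' = z(H) − z(FA) = 0.7063 − (-0.2793) = 0.9856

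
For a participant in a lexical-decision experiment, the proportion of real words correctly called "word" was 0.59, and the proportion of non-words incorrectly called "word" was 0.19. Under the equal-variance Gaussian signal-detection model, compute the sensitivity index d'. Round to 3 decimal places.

d' = 1.105

Φ⁻¹(H) = 0.2275
Φ⁻¹(FA) = -0.8779
d' = z(H) − z(FA) = 0.2275 − (-0.8779) = 1.1054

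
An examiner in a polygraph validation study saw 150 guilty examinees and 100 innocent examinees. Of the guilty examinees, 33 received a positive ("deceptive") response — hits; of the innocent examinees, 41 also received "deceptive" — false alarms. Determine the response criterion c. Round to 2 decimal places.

c = 0.50

H = 33/150 = 0.2200
FA = 41/100 = 0.4100
z(H) = -0.772
z(FA) = -0.228
c = −½·[z(H) + z(FA)] = −0.5 × (-0.772 + (-0.228)) = 0.500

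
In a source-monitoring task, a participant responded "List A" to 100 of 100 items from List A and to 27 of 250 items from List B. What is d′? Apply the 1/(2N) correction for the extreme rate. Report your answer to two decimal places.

d′ = 3.81

The hit rate is 100/100 = 1, so apply the 1/(2N) correction: H → 1 − 1/(2·100) = 0.99500.
z(H) = z(0.99500) = 2.576
z(FA) = z(0.10800) = -1.237
d' = 2.576 − (-1.237) = 3.813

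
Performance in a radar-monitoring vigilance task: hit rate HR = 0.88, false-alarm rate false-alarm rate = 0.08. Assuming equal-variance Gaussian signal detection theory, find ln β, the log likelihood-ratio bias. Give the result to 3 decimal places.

ln β = 0.297

Φ⁻¹(H) = Φ⁻¹(0.88) = 1.1750
Φ⁻¹(FA) = Φ⁻¹(0.08) = -1.4051
ln β = −½·[z(H)² − z(FA)²] = −0.5 × (1.3806 − 1.9743) = 0.29685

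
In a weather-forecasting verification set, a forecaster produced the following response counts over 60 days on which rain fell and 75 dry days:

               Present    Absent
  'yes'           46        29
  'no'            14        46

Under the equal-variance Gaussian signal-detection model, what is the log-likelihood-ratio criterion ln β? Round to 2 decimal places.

H = 46/60 = 0.7667
FA = 29/75 = 0.3867
Φ⁻¹(H) = Φ⁻¹(0.7667) = 0.728
Φ⁻¹(FA) = Φ⁻¹(0.3867) = -0.288
ln β = −½·[z(H)² − z(FA)²] = −0.5 × (0.530 − 0.083) = -0.2235

ln β = -0.22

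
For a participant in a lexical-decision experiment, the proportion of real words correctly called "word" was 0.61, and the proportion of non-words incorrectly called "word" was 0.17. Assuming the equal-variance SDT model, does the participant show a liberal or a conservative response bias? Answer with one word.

z(H) = 0.279, z(FA) = -0.954
c = −½·(z(H) + z(FA)) = 0.3375
c > 0 → conservative criterion (biased toward responding “no”).

conservative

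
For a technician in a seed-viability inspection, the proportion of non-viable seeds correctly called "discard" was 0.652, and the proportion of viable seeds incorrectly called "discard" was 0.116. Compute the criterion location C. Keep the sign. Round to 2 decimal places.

C = 0.40

z(0.652) = 0.391, z(0.116) = -1.195
c = −½·[z(H) + z(FA)] = −0.5 × (0.391 + (-1.195)) = 0.402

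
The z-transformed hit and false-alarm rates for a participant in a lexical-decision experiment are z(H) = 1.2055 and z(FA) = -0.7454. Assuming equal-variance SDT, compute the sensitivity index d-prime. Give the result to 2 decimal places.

d' = z(H) − z(FA) = 1.2055 − (-0.7454) = 1.9509

d-prime = 1.95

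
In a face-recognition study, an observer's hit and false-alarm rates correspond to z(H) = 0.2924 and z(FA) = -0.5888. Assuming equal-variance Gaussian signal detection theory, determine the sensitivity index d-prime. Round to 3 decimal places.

d' = z(H) − z(FA) = 0.2924 − (-0.5888) = 0.8812

d-prime = 0.881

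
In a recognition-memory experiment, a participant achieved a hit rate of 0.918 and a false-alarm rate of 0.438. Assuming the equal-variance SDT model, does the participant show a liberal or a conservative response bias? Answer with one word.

liberal

z(H) = 1.392, z(FA) = -0.156
c = −½·(z(H) + z(FA)) = -0.618
c < 0 → liberal criterion (biased toward responding “yes”).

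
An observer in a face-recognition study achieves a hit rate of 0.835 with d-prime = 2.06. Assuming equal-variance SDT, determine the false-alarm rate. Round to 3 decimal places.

z(hit rate) = z(0.835) = 0.9741
z(FA) = z(H) − d' = 0.9741 − 2.06 = -1.0859
false-alarm rate = Φ(-1.0859) = 0.1388

false-alarm rate = 0.139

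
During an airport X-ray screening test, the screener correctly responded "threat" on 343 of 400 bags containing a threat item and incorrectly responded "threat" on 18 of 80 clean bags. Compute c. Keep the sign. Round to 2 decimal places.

c = -0.16

H = 343/400 = 0.8575
FA = 18/80 = 0.2250
z(H) = 1.069
z(FA) = -0.755
c = −½·[z(H) + z(FA)] = −0.5 × (1.069 + (-0.755)) = -0.157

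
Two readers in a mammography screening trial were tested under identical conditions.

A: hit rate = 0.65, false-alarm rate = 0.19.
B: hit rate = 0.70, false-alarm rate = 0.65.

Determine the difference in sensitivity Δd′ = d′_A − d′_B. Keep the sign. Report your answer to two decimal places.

A: z(0.65) = 0.385, z(0.19) = -0.878, d' = 1.263
B: z(0.70) = 0.524, z(0.65) = 0.385, d' = 0.139
Δd' = d'_A − d'_B = 1.263 − 0.139 = 1.124
A has the higher sensitivity.

Δd′ = 1.12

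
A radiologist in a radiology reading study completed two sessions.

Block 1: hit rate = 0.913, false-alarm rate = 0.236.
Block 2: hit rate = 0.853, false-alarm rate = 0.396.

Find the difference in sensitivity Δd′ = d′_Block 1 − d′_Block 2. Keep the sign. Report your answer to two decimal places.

Δd′ = 0.77

Block 1: z(0.913) = 1.359, z(0.236) = -0.719, d' = 2.078
Block 2: z(0.853) = 1.049, z(0.396) = -0.264, d' = 1.313
Δd' = d'_Block 1 − d'_Block 2 = 2.078 − 1.313 = 0.765
Block 1 has the higher sensitivity.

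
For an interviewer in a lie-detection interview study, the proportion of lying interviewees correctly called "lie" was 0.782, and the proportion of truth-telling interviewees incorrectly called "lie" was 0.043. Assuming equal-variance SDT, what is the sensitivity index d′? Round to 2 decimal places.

d′ = 2.50

Φ⁻¹(H) = 0.779
Φ⁻¹(FA) = -1.717
d' = z(H) − z(FA) = 0.779 − (-1.717) = 2.496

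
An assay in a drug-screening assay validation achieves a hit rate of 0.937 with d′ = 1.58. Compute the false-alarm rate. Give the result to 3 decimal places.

false-alarm rate = 0.480

z(hit rate) = z(0.937) = 1.5301
z(FA) = z(H) − d' = 1.5301 − 1.58 = -0.0499
false-alarm rate = Φ(-0.0499) = 0.4801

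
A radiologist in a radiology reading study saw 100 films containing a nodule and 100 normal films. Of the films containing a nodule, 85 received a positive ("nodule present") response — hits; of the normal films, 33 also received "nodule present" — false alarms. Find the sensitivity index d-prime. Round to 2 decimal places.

d-prime = 1.48

H = 85/100 = 0.8500
FA = 33/100 = 0.3300
Φ⁻¹(H) = Φ⁻¹(0.8500) = 1.0364
Φ⁻¹(FA) = Φ⁻¹(0.3300) = -0.4399
d' = z(H) − z(FA) = 1.0364 − (-0.4399) = 1.4763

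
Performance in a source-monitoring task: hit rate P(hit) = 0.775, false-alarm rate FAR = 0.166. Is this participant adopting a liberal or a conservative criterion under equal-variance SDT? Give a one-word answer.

conservative

z(H) = 0.755, z(FA) = -0.970
c = −½·(z(H) + z(FA)) = 0.1075
c > 0 → conservative criterion (biased toward responding “no”).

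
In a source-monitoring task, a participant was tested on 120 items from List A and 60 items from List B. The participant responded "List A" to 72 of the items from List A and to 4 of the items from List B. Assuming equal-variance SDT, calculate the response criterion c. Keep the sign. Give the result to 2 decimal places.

H = 72/120 = 0.6000
FA = 4/60 = 0.0667
z(0.6000) = 0.2533, z(0.0667) = -1.5008
c = −½·[z(H) + z(FA)] = −0.5 × (0.2533 + (-1.5008)) = 0.62375

c = 0.62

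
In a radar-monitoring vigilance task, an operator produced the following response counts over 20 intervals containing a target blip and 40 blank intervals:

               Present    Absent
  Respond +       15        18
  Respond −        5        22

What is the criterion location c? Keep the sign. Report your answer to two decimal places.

H = 15/20 = 0.7500
FA = 18/40 = 0.4500
z(0.7500) = 0.6745, z(0.4500) = -0.1257
c = −½·[z(H) + z(FA)] = −0.5 × (0.6745 + (-0.1257)) = -0.2744

c = -0.27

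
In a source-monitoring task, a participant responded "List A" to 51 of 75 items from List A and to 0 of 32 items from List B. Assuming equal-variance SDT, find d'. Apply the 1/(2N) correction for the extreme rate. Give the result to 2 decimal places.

d' = 2.62

The false-alarm rate is 0/32 = 0, so apply the 1/(2N) correction: FA → 1/(2·32) = 0.01562.
z(H) = z(0.68000) = 0.468
z(FA) = z(0.01562) = -2.154
d' = 0.468 − (-2.154) = 2.622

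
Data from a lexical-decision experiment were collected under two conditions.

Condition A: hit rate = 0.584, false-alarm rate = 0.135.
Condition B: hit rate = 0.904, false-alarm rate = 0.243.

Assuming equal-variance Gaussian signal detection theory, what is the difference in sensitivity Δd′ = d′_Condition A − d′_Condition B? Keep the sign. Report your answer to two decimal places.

Δd′ = -0.69

Condition A: z(0.584) = 0.212, z(0.135) = -1.103, d' = 1.315
Condition B: z(0.904) = 1.305, z(0.243) = -0.697, d' = 2.002
Δd' = d'_Condition A − d'_Condition B = 1.315 − 2.002 = -0.687
Condition B has the higher sensitivity.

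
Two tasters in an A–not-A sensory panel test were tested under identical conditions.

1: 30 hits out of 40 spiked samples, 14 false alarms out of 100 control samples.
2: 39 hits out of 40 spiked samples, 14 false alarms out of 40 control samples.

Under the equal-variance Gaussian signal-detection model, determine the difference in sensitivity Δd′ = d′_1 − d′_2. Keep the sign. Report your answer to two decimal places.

Δd′ = -0.59

1: z(0.7500) = 0.674, z(0.1400) = -1.080, d' = 1.754
2: z(0.9750) = 1.960, z(0.3500) = -0.385, d' = 2.345
Δd' = d'_1 − d'_2 = 1.754 − 2.345 = -0.591
2 has the higher sensitivity.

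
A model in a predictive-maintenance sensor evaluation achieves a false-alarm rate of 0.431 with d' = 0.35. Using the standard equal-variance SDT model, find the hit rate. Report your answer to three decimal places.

hit rate = 0.570

z(false-alarm rate) = z(0.431) = -0.1738
z(H) = z(FA) + d' = -0.1738 + 0.35 = 0.1762
hit rate = Φ(0.1762) = 0.5699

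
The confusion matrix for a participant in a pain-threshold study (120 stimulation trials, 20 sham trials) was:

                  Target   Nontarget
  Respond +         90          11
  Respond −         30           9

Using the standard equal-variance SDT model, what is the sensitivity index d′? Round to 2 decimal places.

H = 90/120 = 0.7500
FA = 11/20 = 0.5500
z(H) = 0.6745
z(FA) = 0.1257
d' = z(H) − z(FA) = 0.6745 − 0.1257 = 0.5488

d′ = 0.55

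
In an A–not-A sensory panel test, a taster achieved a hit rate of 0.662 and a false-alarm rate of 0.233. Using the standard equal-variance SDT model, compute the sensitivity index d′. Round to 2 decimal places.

d′ = 1.15

Φ⁻¹(0.662) = 0.4179, Φ⁻¹(0.233) = -0.7290
d' = z(H) − z(FA) = 0.4179 − (-0.7290) = 1.1469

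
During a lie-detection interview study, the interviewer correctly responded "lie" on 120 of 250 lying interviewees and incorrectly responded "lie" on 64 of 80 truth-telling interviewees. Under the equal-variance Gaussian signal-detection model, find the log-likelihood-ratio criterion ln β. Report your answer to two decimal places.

ln β = 0.35

H = 120/250 = 0.4800
FA = 64/80 = 0.8000
z(H) = -0.050
z(FA) = 0.842
ln β = −½·[z(H)² − z(FA)²] = −0.5 × (0.003 − 0.709) = 0.353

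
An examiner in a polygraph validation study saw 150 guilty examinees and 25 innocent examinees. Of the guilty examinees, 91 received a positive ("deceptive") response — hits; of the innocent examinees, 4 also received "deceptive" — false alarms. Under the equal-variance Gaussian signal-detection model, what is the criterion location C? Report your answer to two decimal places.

H = 91/150 = 0.6067
FA = 4/25 = 0.1600
Φ⁻¹(H) = Φ⁻¹(0.6067) = 0.2707
Φ⁻¹(FA) = Φ⁻¹(0.1600) = -0.9945
c = −½·[z(H) + z(FA)] = −0.5 × (0.2707 + (-0.9945)) = 0.3619
c > 0: the examiner has a conservative response bias.

C = 0.36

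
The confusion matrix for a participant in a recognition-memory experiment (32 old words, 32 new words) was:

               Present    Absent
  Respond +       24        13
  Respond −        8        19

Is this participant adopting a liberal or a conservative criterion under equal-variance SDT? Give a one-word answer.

z(H) = 0.674, z(FA) = -0.237
c = −½·(z(H) + z(FA)) = -0.2185
c < 0 → liberal criterion (biased toward responding “yes”).

liberal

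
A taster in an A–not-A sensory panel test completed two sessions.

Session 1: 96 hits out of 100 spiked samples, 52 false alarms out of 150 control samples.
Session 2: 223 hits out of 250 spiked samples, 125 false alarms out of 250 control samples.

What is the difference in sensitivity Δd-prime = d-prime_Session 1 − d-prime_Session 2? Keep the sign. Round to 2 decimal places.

Session 1: z(0.9600) = 1.751, z(0.3467) = -0.394, d' = 2.145
Session 2: z(0.8920) = 1.237, z(0.5000) = 0.000, d' = 1.237
Δd' = d'_Session 1 − d'_Session 2 = 2.145 − 1.237 = 0.908
Session 1 has the higher sensitivity.

Δd-prime = 0.91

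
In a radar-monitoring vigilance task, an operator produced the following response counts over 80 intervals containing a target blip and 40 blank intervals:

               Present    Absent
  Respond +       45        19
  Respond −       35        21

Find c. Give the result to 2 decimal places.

H = 45/80 = 0.5625
FA = 19/40 = 0.4750
Φ⁻¹(H) = Φ⁻¹(0.5625) = 0.1573
Φ⁻¹(FA) = Φ⁻¹(0.4750) = -0.0627
c = −½·[z(H) + z(FA)] = −0.5 × (0.1573 + (-0.0627)) = -0.0473

c = -0.05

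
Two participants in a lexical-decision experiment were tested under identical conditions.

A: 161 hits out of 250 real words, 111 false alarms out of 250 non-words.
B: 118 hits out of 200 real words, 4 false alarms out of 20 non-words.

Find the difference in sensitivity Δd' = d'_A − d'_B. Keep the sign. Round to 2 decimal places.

Δd' = -0.56

A: z(0.6440) = 0.369, z(0.4440) = -0.141, d' = 0.510
B: z(0.5900) = 0.228, z(0.2000) = -0.842, d' = 1.070
Δd' = d'_A − d'_B = 0.510 − 1.070 = -0.560
B has the higher sensitivity.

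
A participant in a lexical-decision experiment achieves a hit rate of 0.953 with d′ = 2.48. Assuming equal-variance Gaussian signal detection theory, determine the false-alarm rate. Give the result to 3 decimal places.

false-alarm rate = 0.210

z(hit rate) = z(0.953) = 1.6747
z(FA) = z(H) − d' = 1.6747 − 2.48 = -0.8053
false-alarm rate = Φ(-0.8053) = 0.2103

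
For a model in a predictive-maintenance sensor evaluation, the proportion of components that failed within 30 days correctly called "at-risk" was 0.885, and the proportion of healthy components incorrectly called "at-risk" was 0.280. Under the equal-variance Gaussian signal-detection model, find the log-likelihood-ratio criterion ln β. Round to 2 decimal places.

z(H) = 1.200
z(FA) = -0.583
ln β = −½·[z(H)² − z(FA)²] = −0.5 × (1.440 − 0.340) = -0.550

ln β = -0.55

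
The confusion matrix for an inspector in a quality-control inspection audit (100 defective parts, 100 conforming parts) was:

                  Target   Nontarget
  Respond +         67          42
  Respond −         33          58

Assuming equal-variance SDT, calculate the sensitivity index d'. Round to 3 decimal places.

H = 67/100 = 0.6700
FA = 42/100 = 0.4200
z(H) = 0.4399
z(FA) = -0.2019
d' = z(H) − z(FA) = 0.4399 − (-0.2019) = 0.6418

d' = 0.642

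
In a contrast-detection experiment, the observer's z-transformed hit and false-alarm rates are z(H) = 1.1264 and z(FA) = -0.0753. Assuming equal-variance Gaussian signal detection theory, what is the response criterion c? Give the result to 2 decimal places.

c = −½·[z(H) + z(FA)] = −½·(1.1264 + (-0.0753)) = -0.52555

c = -0.53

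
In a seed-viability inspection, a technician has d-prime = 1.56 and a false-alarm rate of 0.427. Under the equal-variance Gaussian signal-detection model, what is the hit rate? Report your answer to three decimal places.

hit rate = 0.916

z(false-alarm rate) = z(0.427) = -0.1840
z(H) = z(FA) + d' = -0.1840 + 1.56 = 1.3760
hit rate = Φ(1.3760) = 0.9156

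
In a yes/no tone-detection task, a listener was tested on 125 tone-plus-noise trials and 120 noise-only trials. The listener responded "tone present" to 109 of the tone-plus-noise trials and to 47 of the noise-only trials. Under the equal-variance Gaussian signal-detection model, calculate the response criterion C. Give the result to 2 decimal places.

H = 109/125 = 0.8720
FA = 47/120 = 0.3917
z(H) = 1.1359
z(FA) = -0.2749
c = −½·[z(H) + z(FA)] = −0.5 × (1.1359 + (-0.2749)) = -0.4305

C = -0.43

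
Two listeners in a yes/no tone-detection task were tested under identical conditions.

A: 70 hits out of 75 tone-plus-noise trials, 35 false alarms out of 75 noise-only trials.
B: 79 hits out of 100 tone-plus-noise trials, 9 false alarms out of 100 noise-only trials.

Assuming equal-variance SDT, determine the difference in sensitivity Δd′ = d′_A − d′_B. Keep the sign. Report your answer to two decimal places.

Δd′ = -0.56

A: z(0.9333) = 1.501, z(0.4667) = -0.084, d' = 1.585
B: z(0.7900) = 0.806, z(0.0900) = -1.341, d' = 2.147
Δd' = d'_A − d'_B = 1.585 − 2.147 = -0.562
B has the higher sensitivity.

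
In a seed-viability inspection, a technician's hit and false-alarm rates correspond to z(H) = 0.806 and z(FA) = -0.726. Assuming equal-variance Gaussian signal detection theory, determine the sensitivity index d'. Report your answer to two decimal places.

d' = 1.53

d' = z(H) − z(FA) = 0.806 − (-0.726) = 1.532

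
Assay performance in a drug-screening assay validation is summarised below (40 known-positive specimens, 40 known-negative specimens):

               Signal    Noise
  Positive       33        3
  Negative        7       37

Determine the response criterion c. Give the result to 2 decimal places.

H = 33/40 = 0.8250
FA = 3/40 = 0.0750
z(0.8250) = 0.935, z(0.0750) = -1.440
c = −½·[z(H) + z(FA)] = −0.5 × (0.935 + (-1.440)) = 0.2525

c = 0.25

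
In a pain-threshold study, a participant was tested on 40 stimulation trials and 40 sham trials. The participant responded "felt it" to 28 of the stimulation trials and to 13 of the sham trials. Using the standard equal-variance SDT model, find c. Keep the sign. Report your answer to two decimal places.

H = 28/40 = 0.7000
FA = 13/40 = 0.3250
z(H) = 0.5244
z(FA) = -0.4538
c = −½·[z(H) + z(FA)] = −0.5 × (0.5244 + (-0.4538)) = -0.0353

c = -0.04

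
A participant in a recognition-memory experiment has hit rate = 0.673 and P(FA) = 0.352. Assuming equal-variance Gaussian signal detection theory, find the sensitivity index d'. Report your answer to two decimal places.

d' = 0.83

z(H) = z(0.673) = 0.448
z(FA) = z(0.352) = -0.380
d' = z(H) − z(FA) = 0.448 − (-0.380) = 0.828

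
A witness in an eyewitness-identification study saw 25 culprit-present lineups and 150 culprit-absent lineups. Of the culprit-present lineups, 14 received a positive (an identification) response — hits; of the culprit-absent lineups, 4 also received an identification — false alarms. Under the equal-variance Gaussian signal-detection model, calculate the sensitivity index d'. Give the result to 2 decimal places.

H = 14/25 = 0.5600
FA = 4/150 = 0.0267
z(0.5600) = 0.151, z(0.0267) = -1.932
d' = z(H) − z(FA) = 0.151 − (-1.932) = 2.083

d' = 2.08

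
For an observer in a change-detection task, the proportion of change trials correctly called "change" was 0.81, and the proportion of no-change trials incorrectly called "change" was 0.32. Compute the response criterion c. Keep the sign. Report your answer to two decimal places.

z(H) = z(0.81) = 0.878
z(FA) = z(0.32) = -0.468
c = −½·[z(H) + z(FA)] = −0.5 × (0.878 + (-0.468)) = -0.205
c < 0: the observer has a liberal response bias.

c = -0.21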